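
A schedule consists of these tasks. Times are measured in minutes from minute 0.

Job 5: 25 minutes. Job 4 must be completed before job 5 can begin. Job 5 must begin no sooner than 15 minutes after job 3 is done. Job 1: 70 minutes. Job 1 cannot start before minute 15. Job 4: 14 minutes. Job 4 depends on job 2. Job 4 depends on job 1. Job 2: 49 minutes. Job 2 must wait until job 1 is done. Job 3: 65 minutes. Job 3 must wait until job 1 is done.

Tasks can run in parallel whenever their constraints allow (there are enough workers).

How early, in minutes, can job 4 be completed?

148

Job 1 cannot begin until its own release at minute 15. It runs from minute 15 to 15 + 70 = minute 85.
Job 2 waits on job 1 (finishes minute 85), so it starts at minute 85 and finishes at 85 + 49 = minute 134.
Job 4 has to wait for job 2 (finishes minute 134); job 1 (finishes minute 85). The latest of these is minute 134, so job 4 runs minute 134 to 134 + 14 = minute 148.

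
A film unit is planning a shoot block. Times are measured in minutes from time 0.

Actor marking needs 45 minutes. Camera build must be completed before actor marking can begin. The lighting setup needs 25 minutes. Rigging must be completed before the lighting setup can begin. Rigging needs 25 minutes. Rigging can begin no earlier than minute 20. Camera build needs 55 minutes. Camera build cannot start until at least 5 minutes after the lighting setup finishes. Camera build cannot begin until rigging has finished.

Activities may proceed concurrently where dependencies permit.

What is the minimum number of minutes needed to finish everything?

After its own release at minute 20, rigging can start at minute 20 and finishes at minute 45.
After rigging (finishes minute 45), the lighting setup can start at minute 45 and finishes at minute 70.
For camera build: the lighting setup (finishes minute 70, plus 5-minute gap → minute 75); rigging (finishes minute 45). Taking the maximum gives a start of minute 75, and it finishes at 75 + 55 = minute 130.
After camera build (finishes minute 130), actor marking can start at minute 130 and finishes at minute 175.
All tasks are finished once the last one completes. Finish times: Rigging at 45, The lighting setup at 70, Camera build at 130, Actor marking at 175. The latest is minute 175.

175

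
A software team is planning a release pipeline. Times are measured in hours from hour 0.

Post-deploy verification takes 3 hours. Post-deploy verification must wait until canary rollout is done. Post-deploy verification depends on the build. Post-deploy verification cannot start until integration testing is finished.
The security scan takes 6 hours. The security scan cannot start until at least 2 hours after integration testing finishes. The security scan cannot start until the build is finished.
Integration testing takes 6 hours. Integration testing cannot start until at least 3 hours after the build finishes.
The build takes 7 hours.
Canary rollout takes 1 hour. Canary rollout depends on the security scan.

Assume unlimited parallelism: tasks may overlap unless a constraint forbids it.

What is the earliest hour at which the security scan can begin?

18

The build has no prerequisites, so it starts at hour 0 and finishes at hour 7.
Integration testing cannot begin until the build (finishes hour 7, plus 3-hour gap → hour 10). It runs from hour 10 to 10 + 6 = hour 16.
The security scan waits on integration testing (finishes hour 16, plus 2-hour gap → hour 18); the build (finishes hour 7). The latest of these is hour 18, which is the earliest the security scan can start.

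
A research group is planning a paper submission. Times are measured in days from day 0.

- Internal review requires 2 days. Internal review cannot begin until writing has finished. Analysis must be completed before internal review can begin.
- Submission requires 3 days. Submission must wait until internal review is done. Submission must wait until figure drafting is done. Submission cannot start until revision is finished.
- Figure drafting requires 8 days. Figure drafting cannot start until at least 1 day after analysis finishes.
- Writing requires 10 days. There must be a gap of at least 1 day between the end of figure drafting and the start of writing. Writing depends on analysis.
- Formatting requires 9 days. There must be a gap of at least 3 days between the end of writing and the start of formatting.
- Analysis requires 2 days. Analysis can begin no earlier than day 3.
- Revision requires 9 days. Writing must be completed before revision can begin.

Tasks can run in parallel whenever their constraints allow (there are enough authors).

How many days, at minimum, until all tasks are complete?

37

After its own release at day 3, analysis can start at day 3 and finishes at day 5.
Figure drafting waits on analysis (finishes day 5, plus 1-day gap → day 6), so it starts at day 6 and finishes at 6 + 8 = day 14.
For writing: figure drafting (finishes day 14, plus 1-day gap → day 15); analysis (finishes day 5). Taking the maximum gives a start of day 15, and it finishes at 15 + 10 = day 25.
After writing (finishes day 25, plus 3-day gap → day 28), formatting can start at day 28 and finishes at day 37.
Revision waits on writing (finishes day 25), so it starts at day 25 and finishes at 25 + 9 = day 34.
Internal review cannot start until writing (finishes day 25); analysis (finishes day 5). The controlling bound is day 25, so internal review finishes at 25 + 2 = day 27.
Submission cannot start until internal review (finishes day 27); figure drafting (finishes day 14); revision (finishes day 34). The controlling bound is day 34, so submission finishes at 34 + 3 = day 37.
All tasks are finished once the last one completes. Finish times: Analysis at 5, Figure drafting at 14, Writing at 25, Internal review at 27, Revision at 34, Formatting at 37, Submission at 37. The latest is day 37.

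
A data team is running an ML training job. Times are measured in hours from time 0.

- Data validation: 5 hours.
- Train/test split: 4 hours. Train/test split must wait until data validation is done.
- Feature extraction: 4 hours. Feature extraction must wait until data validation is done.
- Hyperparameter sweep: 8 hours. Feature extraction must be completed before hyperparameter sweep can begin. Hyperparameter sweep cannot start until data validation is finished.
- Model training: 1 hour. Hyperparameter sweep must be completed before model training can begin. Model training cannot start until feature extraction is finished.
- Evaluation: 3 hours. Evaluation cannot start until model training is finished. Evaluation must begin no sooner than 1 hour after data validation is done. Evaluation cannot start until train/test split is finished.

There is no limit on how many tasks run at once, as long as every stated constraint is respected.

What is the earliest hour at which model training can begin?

Data validation can start immediately at hour 0; it finishes at hour 5.
Feature extraction waits on data validation (finishes hour 5), so it starts at hour 5 and finishes at 5 + 4 = hour 9.
Hyperparameter sweep cannot start until feature extraction (finishes hour 9); data validation (finishes hour 5). The controlling bound is hour 9, so hyperparameter sweep finishes at 9 + 8 = hour 17.
Model training waits on hyperparameter sweep (finishes hour 17); feature extraction (finishes hour 9). The latest of these is hour 17, which is the earliest model training can start.

17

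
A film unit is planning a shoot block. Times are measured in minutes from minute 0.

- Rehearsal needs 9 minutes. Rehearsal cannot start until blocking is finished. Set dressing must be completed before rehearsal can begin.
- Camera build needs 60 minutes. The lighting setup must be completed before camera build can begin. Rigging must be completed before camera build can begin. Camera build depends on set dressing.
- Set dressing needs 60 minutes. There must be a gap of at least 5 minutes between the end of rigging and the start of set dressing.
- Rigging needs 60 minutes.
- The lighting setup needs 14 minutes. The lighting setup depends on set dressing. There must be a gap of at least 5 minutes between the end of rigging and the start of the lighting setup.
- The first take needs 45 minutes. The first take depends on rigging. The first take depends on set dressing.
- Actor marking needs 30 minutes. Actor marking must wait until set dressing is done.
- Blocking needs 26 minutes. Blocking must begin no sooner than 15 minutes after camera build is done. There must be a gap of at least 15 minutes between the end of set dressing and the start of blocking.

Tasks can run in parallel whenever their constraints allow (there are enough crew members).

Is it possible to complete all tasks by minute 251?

Nothing blocks rigging, so it runs from minute 0 to minute 60.
Set dressing waits on rigging (finishes minute 60, plus 5-minute gap → minute 65), so it starts at minute 65 and finishes at 65 + 60 = minute 125.
The first take cannot start until rigging (finishes minute 60); set dressing (finishes minute 125). The controlling bound is minute 125, so the first take finishes at 125 + 45 = minute 170.
After set dressing (finishes minute 125), actor marking can start at minute 125 and finishes at minute 155.
For the lighting setup: set dressing (finishes minute 125); rigging (finishes minute 60, plus 5-minute gap → minute 65). Taking the maximum gives a start of minute 125, and it finishes at 125 + 14 = minute 139.
Camera build needs all of the lighting setup (finishes minute 139); rigging (finishes minute 60); set dressing (finishes minute 125). That puts its earliest start at minute 139; it finishes at 139 + 60 = minute 199.
Blocking cannot start until camera build (finishes minute 199, plus 15-minute gap → minute 214); set dressing (finishes minute 125, plus 15-minute gap → minute 140). The controlling bound is minute 214, so blocking finishes at 214 + 26 = minute 240.
For rehearsal: blocking (finishes minute 240); set dressing (finishes minute 125). Taking the maximum gives a start of minute 240, and it finishes at 240 + 9 = minute 249.
Every task is finished by minute 249, which is no later than the deadline of 251, so the schedule is feasible.

Yes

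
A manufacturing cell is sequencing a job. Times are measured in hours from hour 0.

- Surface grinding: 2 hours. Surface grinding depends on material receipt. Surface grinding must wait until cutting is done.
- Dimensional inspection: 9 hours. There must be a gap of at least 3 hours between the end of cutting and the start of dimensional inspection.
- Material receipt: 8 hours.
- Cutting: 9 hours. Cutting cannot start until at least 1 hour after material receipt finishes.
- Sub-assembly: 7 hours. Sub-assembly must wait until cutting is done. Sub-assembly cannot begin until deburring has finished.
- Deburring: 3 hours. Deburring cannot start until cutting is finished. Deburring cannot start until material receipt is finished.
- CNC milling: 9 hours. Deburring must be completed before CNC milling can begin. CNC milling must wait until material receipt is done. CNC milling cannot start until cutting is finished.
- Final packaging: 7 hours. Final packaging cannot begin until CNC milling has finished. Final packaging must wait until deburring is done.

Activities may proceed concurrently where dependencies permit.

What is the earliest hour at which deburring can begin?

18

Nothing blocks material receipt, so it runs from hour 0 to hour 8.
Cutting cannot begin until material receipt (finishes hour 8, plus 1-hour gap → hour 9). It runs from hour 9 to 9 + 9 = hour 18.
Deburring waits on cutting (finishes hour 18); material receipt (finishes hour 8). The latest of these is hour 18, which is the earliest deburring can start.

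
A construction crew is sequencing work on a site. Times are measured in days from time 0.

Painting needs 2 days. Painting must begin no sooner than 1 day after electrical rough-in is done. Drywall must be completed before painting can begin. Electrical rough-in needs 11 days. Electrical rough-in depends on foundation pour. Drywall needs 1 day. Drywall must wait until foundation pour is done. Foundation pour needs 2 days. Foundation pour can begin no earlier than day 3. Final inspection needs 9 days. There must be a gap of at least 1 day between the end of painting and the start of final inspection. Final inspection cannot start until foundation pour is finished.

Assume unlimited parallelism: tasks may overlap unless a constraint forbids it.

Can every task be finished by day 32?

Yes

Foundation pour waits on its own release at day 3, so it starts at day 3 and finishes at 3 + 2 = day 5.
Drywall cannot begin until foundation pour (finishes day 5). It runs from day 5 to 5 + 1 = day 6.
Electrical rough-in cannot begin until foundation pour (finishes day 5). It runs from day 5 to 5 + 11 = day 16.
Painting cannot start until electrical rough-in (finishes day 16, plus 1-day gap → day 17); drywall (finishes day 6). The controlling bound is day 17, so painting finishes at 17 + 2 = day 19.
Final inspection needs all of painting (finishes day 19, plus 1-day gap → day 20); foundation pour (finishes day 5). That puts its earliest start at day 20; it finishes at 20 + 9 = day 29.
Every task is finished by day 29, which is no later than the deadline of 32, so the schedule is feasible.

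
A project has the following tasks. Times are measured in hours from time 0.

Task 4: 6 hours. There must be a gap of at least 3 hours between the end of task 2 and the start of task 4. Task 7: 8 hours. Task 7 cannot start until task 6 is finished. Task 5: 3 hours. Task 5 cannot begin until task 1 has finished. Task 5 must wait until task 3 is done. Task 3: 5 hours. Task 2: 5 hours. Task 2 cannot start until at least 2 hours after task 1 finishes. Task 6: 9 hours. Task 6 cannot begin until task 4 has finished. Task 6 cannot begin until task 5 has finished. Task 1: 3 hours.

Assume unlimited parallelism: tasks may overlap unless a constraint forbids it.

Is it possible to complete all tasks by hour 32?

Task 3 can start immediately at hour 0; it finishes at hour 5.
Task 1 can start immediately at hour 0; it finishes at hour 3.
For task 5: task 1 (finishes hour 3); task 3 (finishes hour 5). Taking the maximum gives a start of hour 5, and it finishes at 5 + 3 = hour 8.
Task 2 cannot begin until task 1 (finishes hour 3, plus 2-hour gap → hour 5). It runs from hour 5 to 5 + 5 = hour 10.
Task 4 waits on task 2 (finishes hour 10, plus 3-hour gap → hour 13), so it starts at hour 13 and finishes at 13 + 6 = hour 19.
Task 6 cannot start until task 4 (finishes hour 19); task 5 (finishes hour 8). The controlling bound is hour 19, so task 6 finishes at 19 + 9 = hour 28.
Task 7 cannot begin until task 6 (finishes hour 28). It runs from hour 28 to 28 + 8 = hour 36.
The earliest everything can be done is hour 36, which is after the deadline of 32, so it is not possible.

No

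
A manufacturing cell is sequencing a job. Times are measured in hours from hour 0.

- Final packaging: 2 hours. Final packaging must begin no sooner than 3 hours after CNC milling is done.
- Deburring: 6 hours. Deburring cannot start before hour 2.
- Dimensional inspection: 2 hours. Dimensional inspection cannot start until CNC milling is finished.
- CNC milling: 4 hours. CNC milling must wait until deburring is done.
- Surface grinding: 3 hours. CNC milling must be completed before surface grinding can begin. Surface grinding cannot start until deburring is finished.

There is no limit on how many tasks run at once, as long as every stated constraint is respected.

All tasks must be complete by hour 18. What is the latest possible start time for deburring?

Nothing follows surface grinding; the deadline of hour 18 is its only limit. It must start by 18 − 3 = hour 15.
To finish by hour 18, dimensional inspection (duration 2) must start no later than hour 16.
Nothing follows final packaging; the deadline of hour 18 is its only limit. It must start by 18 − 2 = hour 16.
CNC milling must finish in time for surface grinding (must start by hour 15); dimensional inspection (must start by hour 16); final packaging (must start by hour 16, minus 3-hour gap → hour 13). The tightest is hour 13, so CNC milling must start by 13 − 4 = hour 9.
Deburring has several dependents: CNC milling (must start by hour 9); surface grinding (must start by hour 15). The earliest of those limits is hour 9, so deburring must start by 9 − 6 = hour 3.

3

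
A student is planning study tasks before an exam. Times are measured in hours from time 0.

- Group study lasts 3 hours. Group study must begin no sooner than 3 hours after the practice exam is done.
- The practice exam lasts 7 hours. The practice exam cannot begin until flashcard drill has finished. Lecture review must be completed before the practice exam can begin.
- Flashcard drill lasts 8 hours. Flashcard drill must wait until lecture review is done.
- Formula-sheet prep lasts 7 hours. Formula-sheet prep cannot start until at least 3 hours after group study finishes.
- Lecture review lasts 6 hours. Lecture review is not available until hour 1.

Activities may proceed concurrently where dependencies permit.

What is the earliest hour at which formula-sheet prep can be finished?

38

Lecture review cannot begin until its own release at hour 1. It runs from hour 1 to 1 + 6 = hour 7.
Flashcard drill cannot begin until lecture review (finishes hour 7). It runs from hour 7 to 7 + 8 = hour 15.
The practice exam cannot start until flashcard drill (finishes hour 15); lecture review (finishes hour 7). The controlling bound is hour 15, so the practice exam finishes at 15 + 7 = hour 22.
Group study cannot begin until the practice exam (finishes hour 22, plus 3-hour gap → hour 25). It runs from hour 25 to 25 + 3 = hour 28.
After group study (finishes hour 28, plus 3-hour gap → hour 31), formula-sheet prep can start at hour 31 and finishes at hour 38.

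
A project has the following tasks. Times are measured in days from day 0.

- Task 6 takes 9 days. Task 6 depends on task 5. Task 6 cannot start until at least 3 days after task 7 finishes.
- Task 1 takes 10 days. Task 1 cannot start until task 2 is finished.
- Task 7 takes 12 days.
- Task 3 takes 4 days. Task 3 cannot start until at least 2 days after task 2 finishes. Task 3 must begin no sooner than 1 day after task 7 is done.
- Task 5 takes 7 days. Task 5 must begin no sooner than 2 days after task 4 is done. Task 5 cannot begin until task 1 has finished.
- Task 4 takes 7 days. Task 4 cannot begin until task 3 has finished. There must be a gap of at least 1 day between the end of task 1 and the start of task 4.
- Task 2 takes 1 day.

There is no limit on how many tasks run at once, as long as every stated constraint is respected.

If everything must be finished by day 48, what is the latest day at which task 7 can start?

Task 6 must finish by day 48; it takes 9 days, so it must start by 48 − 9 = day 39.
Task 5 must finish before task 6 (must start by day 39). With a 7-day duration, task 5 must start by 39 − 7 = day 32.
Since task 5 (must start by day 32, minus 2-day gap → day 30) depends on it, task 4 must finish by day 30. Backing off its 7-day duration gives a latest start of day 23.
Task 3 must finish before task 4 (must start by day 23). With a 4-day duration, task 3 must start by 23 − 4 = day 19.
Task 7 has several dependents: task 3 (must start by day 19, minus 1-day gap → day 18); task 6 (must start by day 39, minus 3-day gap → day 36). The earliest of those limits is day 18, so task 7 must start by 18 − 12 = day 6.

6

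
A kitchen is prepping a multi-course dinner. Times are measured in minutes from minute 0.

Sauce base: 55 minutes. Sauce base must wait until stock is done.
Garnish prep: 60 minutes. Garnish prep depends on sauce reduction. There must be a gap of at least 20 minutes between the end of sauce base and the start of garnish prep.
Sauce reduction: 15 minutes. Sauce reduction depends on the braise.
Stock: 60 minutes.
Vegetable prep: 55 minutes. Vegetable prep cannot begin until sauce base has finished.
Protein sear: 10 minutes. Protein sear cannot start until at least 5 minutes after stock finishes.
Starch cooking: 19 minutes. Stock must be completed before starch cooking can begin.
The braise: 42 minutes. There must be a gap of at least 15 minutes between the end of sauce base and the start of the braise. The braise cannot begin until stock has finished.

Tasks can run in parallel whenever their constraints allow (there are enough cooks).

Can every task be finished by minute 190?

No

Stock has no prerequisites, so it starts at minute 0 and finishes at minute 60.
Starch cooking cannot begin until stock (finishes minute 60). It runs from minute 60 to 60 + 19 = minute 79.
After stock (finishes minute 60, plus 5-minute gap → minute 65), protein sear can start at minute 65 and finishes at minute 75.
Sauce base cannot begin until stock (finishes minute 60). It runs from minute 60 to 60 + 55 = minute 115.
Vegetable prep cannot begin until sauce base (finishes minute 115). It runs from minute 115 to 115 + 55 = minute 170.
The braise cannot start until sauce base (finishes minute 115, plus 15-minute gap → minute 130); stock (finishes minute 60). The controlling bound is minute 130, so the braise finishes at 130 + 42 = minute 172.
After the braise (finishes minute 172), sauce reduction can start at minute 172 and finishes at minute 187.
Garnish prep needs all of sauce reduction (finishes minute 187); sauce base (finishes minute 115, plus 20-minute gap → minute 135). That puts its earliest start at minute 187; it finishes at 187 + 60 = minute 247.
The earliest everything can be done is minute 247, which is after the deadline of 190, so it is not possible.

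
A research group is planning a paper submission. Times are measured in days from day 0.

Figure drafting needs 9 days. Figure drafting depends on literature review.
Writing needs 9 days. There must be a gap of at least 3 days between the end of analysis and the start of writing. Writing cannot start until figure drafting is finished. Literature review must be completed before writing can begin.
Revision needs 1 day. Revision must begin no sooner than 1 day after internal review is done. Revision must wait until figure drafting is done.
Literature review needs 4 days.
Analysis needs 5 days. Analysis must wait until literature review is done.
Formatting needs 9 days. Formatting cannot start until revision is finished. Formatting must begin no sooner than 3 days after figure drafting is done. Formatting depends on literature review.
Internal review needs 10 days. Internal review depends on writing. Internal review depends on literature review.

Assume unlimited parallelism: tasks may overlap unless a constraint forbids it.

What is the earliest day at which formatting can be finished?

Literature review has no prerequisites, so it starts at day 0 and finishes at day 4.
Figure drafting cannot begin until literature review (finishes day 4). It runs from day 4 to 4 + 9 = day 13.
Analysis cannot begin until literature review (finishes day 4). It runs from day 4 to 4 + 5 = day 9.
Writing has to wait for analysis (finishes day 9, plus 3-day gap → day 12); figure drafting (finishes day 13); literature review (finishes day 4). The latest of these is day 13, so writing runs day 13 to 13 + 9 = day 22.
Internal review has to wait for writing (finishes day 22); literature review (finishes day 4). The latest of these is day 22, so internal review runs day 22 to 22 + 10 = day 32.
Revision has to wait for internal review (finishes day 32, plus 1-day gap → day 33); figure drafting (finishes day 13). The latest of these is day 33, so revision runs day 33 to 33 + 1 = day 34.
For formatting: revision (finishes day 34); figure drafting (finishes day 13, plus 3-day gap → day 16); literature review (finishes day 4). Taking the maximum gives a start of day 34, and it finishes at 34 + 9 = day 43.

43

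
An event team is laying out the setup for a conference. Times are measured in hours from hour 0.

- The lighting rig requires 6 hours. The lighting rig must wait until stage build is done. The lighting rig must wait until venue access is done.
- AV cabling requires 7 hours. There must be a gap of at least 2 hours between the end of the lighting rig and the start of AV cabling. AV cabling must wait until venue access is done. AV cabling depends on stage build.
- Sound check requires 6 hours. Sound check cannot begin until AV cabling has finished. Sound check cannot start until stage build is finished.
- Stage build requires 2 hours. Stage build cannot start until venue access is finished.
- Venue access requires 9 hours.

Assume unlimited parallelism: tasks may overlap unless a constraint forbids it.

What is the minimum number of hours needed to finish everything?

32

Venue access has no prerequisites, so it starts at hour 0 and finishes at hour 9.
After venue access (finishes hour 9), stage build can start at hour 9 and finishes at hour 11.
The lighting rig cannot start until stage build (finishes hour 11); venue access (finishes hour 9). The controlling bound is hour 11, so the lighting rig finishes at 11 + 6 = hour 17.
AV cabling cannot start until the lighting rig (finishes hour 17, plus 2-hour gap → hour 19); venue access (finishes hour 9); stage build (finishes hour 11). The controlling bound is hour 19, so AV cabling finishes at 19 + 7 = hour 26.
For sound check: AV cabling (finishes hour 26); stage build (finishes hour 11). Taking the maximum gives a start of hour 26, and it finishes at 26 + 6 = hour 32.
All tasks are finished once the last one completes. Finish times: Venue access at 9, Stage build at 11, The lighting rig at 17, AV cabling at 26, Sound check at 32. The latest is hour 32.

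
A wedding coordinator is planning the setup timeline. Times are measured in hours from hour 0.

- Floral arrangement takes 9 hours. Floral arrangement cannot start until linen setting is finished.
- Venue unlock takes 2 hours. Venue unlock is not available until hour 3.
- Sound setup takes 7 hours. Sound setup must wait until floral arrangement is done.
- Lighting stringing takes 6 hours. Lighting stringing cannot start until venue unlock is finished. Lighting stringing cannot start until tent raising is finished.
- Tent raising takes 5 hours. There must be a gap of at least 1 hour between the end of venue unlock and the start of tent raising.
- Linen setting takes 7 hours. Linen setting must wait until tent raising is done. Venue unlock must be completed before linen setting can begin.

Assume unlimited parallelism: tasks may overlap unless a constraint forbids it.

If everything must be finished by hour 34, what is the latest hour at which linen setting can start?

Nothing follows sound setup; the deadline of hour 34 is its only limit. It must start by 34 − 7 = hour 27.
Floral arrangement feeds into sound setup (must start by hour 27); so floral arrangement must finish by hour 27 and therefore start by hour 18.
Linen setting has to be done before floral arrangement (must start by hour 18). That means finishing by hour 18, i.e. starting by 18 − 7 = hour 11.

11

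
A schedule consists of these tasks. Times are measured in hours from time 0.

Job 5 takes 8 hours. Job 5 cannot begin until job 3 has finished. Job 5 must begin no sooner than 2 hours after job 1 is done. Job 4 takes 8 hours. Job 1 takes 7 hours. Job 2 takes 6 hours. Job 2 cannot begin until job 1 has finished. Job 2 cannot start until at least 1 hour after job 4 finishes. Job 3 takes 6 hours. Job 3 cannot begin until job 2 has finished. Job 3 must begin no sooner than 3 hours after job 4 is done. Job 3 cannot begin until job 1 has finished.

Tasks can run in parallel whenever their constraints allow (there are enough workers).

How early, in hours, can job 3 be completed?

21

Nothing blocks job 4, so it runs from hour 0 to hour 8.
Job 1 can start immediately at hour 0; it finishes at hour 7.
Job 2 cannot start until job 1 (finishes hour 7); job 4 (finishes hour 8, plus 1-hour gap → hour 9). The controlling bound is hour 9, so job 2 finishes at 9 + 6 = hour 15.
For job 3: job 2 (finishes hour 15); job 4 (finishes hour 8, plus 3-hour gap → hour 11); job 1 (finishes hour 7). Taking the maximum gives a start of hour 15, and it finishes at 15 + 6 = hour 21.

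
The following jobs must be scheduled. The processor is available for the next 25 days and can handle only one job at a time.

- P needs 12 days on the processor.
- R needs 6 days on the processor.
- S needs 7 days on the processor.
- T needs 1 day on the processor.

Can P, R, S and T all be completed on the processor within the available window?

No

Running back to back, the jobs need 12 + 6 + 7 + 1 = 26 days on the processor.
Since 26 > 25, they cannot all fit.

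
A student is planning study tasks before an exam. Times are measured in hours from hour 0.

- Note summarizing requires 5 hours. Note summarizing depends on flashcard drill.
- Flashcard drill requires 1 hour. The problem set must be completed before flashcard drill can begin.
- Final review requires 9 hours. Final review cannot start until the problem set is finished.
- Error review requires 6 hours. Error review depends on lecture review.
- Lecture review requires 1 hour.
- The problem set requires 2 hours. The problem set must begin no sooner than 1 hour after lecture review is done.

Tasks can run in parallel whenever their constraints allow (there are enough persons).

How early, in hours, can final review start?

4

Nothing blocks lecture review, so it runs from hour 0 to hour 1.
The problem set waits on lecture review (finishes hour 1, plus 1-hour gap → hour 2), so it starts at hour 2 and finishes at 2 + 2 = hour 4.
Final review waits on the problem set (finishes hour 4), so the earliest it can start is hour 4.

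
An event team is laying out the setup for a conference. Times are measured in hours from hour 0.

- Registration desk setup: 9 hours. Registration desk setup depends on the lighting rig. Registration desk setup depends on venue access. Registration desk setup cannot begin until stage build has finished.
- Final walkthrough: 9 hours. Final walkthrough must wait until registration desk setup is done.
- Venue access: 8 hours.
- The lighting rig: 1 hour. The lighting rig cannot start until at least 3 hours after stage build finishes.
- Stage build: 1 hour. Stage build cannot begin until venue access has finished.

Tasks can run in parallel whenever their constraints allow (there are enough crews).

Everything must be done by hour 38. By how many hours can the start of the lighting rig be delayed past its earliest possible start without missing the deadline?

7

Venue access has no prerequisites, so it starts at hour 0 and finishes at hour 8.
Stage build cannot begin until venue access (finishes hour 8). It runs from hour 8 to 8 + 1 = hour 9.
The lighting rig cannot begin until stage build (finishes hour 9, plus 3-hour gap → hour 12). It runs from hour 12 to 12 + 1 = hour 13.

Working backward from the deadline:
Nothing follows final walkthrough; the deadline of hour 38 is its only limit. It must start by 38 − 9 = hour 29.
Registration desk setup must finish before final walkthrough (must start by hour 29). With a 9-hour duration, registration desk setup must start by 29 − 9 = hour 20.
The lighting rig has to be done before registration desk setup (must start by hour 20). That means finishing by hour 20, i.e. starting by 20 − 1 = hour 19.
So the lighting rig can start as early as hour 12 and as late as hour 19, giving 19 − 12 = 7 hours of slack.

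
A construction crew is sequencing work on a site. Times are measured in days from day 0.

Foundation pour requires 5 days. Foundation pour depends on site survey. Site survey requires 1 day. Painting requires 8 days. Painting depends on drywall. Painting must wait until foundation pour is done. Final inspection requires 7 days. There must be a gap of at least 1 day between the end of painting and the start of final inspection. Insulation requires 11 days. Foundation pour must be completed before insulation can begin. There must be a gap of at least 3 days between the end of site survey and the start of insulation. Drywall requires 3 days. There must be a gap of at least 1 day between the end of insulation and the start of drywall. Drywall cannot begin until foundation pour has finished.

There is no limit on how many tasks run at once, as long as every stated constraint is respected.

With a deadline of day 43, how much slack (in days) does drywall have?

Site survey has no prerequisites, so it starts at day 0 and finishes at day 1.
Foundation pour cannot begin until site survey (finishes day 1). It runs from day 1 to 1 + 5 = day 6.
For insulation: foundation pour (finishes day 6); site survey (finishes day 1, plus 3-day gap → day 4). Taking the maximum gives a start of day 6, and it finishes at 6 + 11 = day 17.
For drywall: insulation (finishes day 17, plus 1-day gap → day 18); foundation pour (finishes day 6). Taking the maximum gives a start of day 18, and it finishes at 18 + 3 = day 21.

Working backward from the deadline:
Final inspection has no dependents, so it just needs to finish by day 43. Starting by 43 − 7 = day 36 achieves that.
Painting has to be done before final inspection (must start by day 36, minus 1-day gap → day 35). That means finishing by day 35, i.e. starting by 35 − 8 = day 27.
Drywall has to be done before painting (must start by day 27). That means finishing by day 27, i.e. starting by 27 − 3 = day 24.
So drywall can start as early as day 18 and as late as day 24, giving 24 − 18 = 6 days of slack.

6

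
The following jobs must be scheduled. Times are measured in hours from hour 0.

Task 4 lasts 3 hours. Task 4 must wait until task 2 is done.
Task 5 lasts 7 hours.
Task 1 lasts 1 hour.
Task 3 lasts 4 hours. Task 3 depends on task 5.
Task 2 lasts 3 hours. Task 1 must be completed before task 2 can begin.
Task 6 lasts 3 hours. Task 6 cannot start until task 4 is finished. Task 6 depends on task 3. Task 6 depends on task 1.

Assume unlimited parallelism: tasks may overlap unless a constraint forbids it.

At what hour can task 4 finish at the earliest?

7

Nothing blocks task 1, so it runs from hour 0 to hour 1.
After task 1 (finishes hour 1), task 2 can start at hour 1 and finishes at hour 4.
Task 4 waits on task 2 (finishes hour 4), so it starts at hour 4 and finishes at 4 + 3 = hour 7.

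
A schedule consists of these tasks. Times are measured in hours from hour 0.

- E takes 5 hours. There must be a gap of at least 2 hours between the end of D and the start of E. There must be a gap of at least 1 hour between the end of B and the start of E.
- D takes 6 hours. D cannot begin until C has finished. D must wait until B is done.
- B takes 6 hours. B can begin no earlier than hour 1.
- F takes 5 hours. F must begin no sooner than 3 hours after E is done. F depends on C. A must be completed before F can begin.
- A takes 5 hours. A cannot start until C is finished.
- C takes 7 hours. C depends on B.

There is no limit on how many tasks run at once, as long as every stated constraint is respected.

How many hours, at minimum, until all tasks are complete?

35

After its own release at hour 1, B can start at hour 1 and finishes at hour 7.
C waits on B (finishes hour 7), so it starts at hour 7 and finishes at 7 + 7 = hour 14.
D has to wait for C (finishes hour 14); B (finishes hour 7). The latest of these is hour 14, so D runs hour 14 to 14 + 6 = hour 20.
E has to wait for D (finishes hour 20, plus 2-hour gap → hour 22); B (finishes hour 7, plus 1-hour gap → hour 8). The latest of these is hour 22, so E runs hour 22 to 22 + 5 = hour 27.
After C (finishes hour 14), A can start at hour 14 and finishes at hour 19.
F needs all of E (finishes hour 27, plus 3-hour gap → hour 30); C (finishes hour 14); A (finishes hour 19). That puts its earliest start at hour 30; it finishes at 30 + 5 = hour 35.
All tasks are finished once the last one completes. Finish times: A at 19, B at 7, C at 14, D at 20, E at 27, F at 35. The latest is hour 35.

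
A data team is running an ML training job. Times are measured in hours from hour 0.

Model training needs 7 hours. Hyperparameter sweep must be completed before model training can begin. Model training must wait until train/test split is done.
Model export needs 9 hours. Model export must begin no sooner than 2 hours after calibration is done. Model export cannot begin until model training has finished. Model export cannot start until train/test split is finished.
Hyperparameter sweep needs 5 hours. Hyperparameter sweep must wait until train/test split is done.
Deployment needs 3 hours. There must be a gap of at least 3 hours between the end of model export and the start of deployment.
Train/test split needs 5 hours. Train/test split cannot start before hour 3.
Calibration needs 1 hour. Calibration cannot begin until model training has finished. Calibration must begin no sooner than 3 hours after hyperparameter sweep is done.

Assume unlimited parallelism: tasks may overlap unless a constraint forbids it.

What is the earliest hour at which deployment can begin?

Train/test split cannot begin until its own release at hour 3. It runs from hour 3 to 3 + 5 = hour 8.
Hyperparameter sweep waits on train/test split (finishes hour 8), so it starts at hour 8 and finishes at 8 + 5 = hour 13.
Model training has to wait for hyperparameter sweep (finishes hour 13); train/test split (finishes hour 8). The latest of these is hour 13, so model training runs hour 13 to 13 + 7 = hour 20.
Calibration has to wait for model training (finishes hour 20); hyperparameter sweep (finishes hour 13, plus 3-hour gap → hour 16). The latest of these is hour 20, so calibration runs hour 20 to 20 + 1 = hour 21.
Model export has to wait for calibration (finishes hour 21, plus 2-hour gap → hour 23); model training (finishes hour 20); train/test split (finishes hour 8). The latest of these is hour 23, so model export runs hour 23 to 23 + 9 = hour 32.
Deployment waits on model export (finishes hour 32, plus 3-hour gap → hour 35), so the earliest it can start is hour 35.

35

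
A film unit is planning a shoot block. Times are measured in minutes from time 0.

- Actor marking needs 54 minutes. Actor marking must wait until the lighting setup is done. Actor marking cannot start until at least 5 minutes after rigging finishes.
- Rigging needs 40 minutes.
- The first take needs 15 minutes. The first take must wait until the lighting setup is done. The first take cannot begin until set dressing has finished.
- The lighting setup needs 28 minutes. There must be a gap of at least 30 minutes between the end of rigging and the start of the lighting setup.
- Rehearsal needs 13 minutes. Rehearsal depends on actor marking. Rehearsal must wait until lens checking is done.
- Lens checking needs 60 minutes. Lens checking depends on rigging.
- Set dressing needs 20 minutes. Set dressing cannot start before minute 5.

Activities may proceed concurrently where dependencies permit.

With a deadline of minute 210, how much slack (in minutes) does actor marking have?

45

Rigging can start immediately at minute 0; it finishes at minute 40.
The lighting setup cannot begin until rigging (finishes minute 40, plus 30-minute gap → minute 70). It runs from minute 70 to 70 + 28 = minute 98.
Actor marking cannot start until the lighting setup (finishes minute 98); rigging (finishes minute 40, plus 5-minute gap → minute 45). The controlling bound is minute 98, so actor marking finishes at 98 + 54 = minute 152.

Working backward from the deadline:
Nothing follows rehearsal; the deadline of minute 210 is its only limit. It must start by 210 − 13 = minute 197.
Actor marking feeds into rehearsal (must start by minute 197); so actor marking must finish by minute 197 and therefore start by minute 143.
So actor marking can start as early as minute 98 and as late as minute 143, giving 143 − 98 = 45 minutes of slack.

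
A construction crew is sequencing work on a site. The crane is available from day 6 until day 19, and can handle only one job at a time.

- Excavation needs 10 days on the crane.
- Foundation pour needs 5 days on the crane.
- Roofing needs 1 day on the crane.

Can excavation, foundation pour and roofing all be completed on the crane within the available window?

The crane window is 19 − 6 = 13 days.
Running back to back, the jobs need 10 + 5 + 1 = 16 days on the crane.
Since 16 > 13, they cannot all fit.

No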